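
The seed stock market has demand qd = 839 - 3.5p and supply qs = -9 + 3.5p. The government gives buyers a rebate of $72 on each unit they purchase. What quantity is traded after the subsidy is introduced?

Pre-subsidy: 839 - 3.5p = -9 + 3.5p gives p* = 848/7, q* = 415.
With the rebate, buyers effectively pay pb = ps − 72, where ps is the price sellers receive.
Demand in terms of ps becomes qd = 839 − 3.5(ps − 72) = 1091 - 3.5ps. Setting this equal to supply: 1091 - 3.5ps = -9 + 3.5ps, so ps = 1100/7.
Buyers pay pb = 1100/7 − 72 = 596/7; q' = -9 + 3.5·(1100/7) = 541.

q' = 541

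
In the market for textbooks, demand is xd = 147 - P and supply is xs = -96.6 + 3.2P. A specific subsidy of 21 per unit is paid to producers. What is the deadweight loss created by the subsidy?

Pre-subsidy: 147 - P = -96.6 + 3.2P gives P* = 58, x* = 89.
With the subsidy, sellers receive Ps = Pb + 21 for each unit, where Pb is the price buyers pay.
Supply in terms of Pb becomes xs = -96.6 + 3.2(Pb + 21) = -29.4 + 3.2Pb. Setting this equal to demand: 147 - Pb = -29.4 + 3.2Pb, so Pb = 42.
Sellers receive Ps = 42 + 21 = 63; x' = 147 − 1·42 = 105.
The subsidy expands output by 105 − 89 = 16 past the efficient level; on those units the gap between marginal cost and willingness to pay runs from 0 up to 21.
DWL = ½ × 21 × 16 = 168.

Deadweight loss = 168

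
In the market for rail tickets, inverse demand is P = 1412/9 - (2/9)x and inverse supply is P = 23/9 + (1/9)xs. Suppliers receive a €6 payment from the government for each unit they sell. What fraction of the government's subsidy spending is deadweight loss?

Pre-subsidy: 1412/9 - (2/9)x = 23/9 + (1/9)x gives x* = 463 and P* = 54.
With the subsidy, sellers receive Ps = Pb + 6 for each unit, where Pb is the price buyers pay.
On the curves, Pb = 1412/9 - (2/9)x and Ps = 23/9 + (1/9)x; the wedge Ps − Pb = 6 gives 23/9 + (1/9)x − (1412/9 - (2/9)x) = 6, so x' = 481.
Then Pb = 1412/9 − (2/9)·481 = 50 and Ps = 23/9 + (1/9)·481 = 56.
ΔCS = ½(463 + 481)(54 − 50) = 1888; ΔPS = ½(463 + 481)(56 − 54) = 944.
Government spending = 6 × 481 = 2886.
DWL = ½ × 6 × (481 − 463) = 54; fraction = 54 / 2886 = 9/481.

DWL / government spending = 9/481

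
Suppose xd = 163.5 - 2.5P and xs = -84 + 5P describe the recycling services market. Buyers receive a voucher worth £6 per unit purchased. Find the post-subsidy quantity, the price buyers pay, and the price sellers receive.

x' = 91; buyers pay £29; sellers receive £35

Pre-subsidy: 163.5 - 2.5P = -84 + 5P gives P* = 33, x* = 81.
With the rebate, buyers effectively pay Pb = Ps − 6, where Ps is the price sellers receive.
Demand in terms of Ps becomes xd = 163.5 − 2.5(Ps − 6) = 178.5 - 2.5Ps. Setting this equal to supply: 178.5 - 2.5Ps = -84 + 5Ps, so Ps = 35.
Buyers pay Pb = 35 − 6 = 29; x' = -84 + 5·35 = 91.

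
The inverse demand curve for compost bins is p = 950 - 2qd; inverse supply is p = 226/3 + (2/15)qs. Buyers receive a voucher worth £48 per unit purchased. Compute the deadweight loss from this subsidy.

Pre-subsidy: 950 - 2q = 226/3 + (2/15)q gives q* = 410 and p* = 130.
With the rebate, buyers effectively pay pb = ps − 48, where ps is the price sellers receive.
On the curves, pb = 950 - 2q and ps = 226/3 + (2/15)q; the wedge ps − pb = 48 gives 226/3 + (2/15)q − (950 - 2q) = 48, so q' = 432.5.
Then pb = 950 − 2·432.5 = 85 and ps = 226/3 + (2/15)·432.5 = 133.
The subsidy expands output by 432.5 − 410 = 22.5 past the efficient level; on those units the gap between marginal cost and willingness to pay runs from 0 up to 48.
DWL = ½ × 48 × 22.5 = 540.

Deadweight loss = £540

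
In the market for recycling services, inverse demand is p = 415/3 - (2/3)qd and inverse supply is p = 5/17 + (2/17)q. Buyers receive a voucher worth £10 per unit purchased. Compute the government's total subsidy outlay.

Government cost = £1887.5

Pre-subsidy: 415/3 - (2/3)q = 5/17 + (2/17)q gives q* = 176 and p* = 21.
With the rebate, buyers effectively pay pb = ps − 10, where ps is the price sellers receive.
On the curves, pb = 415/3 - (2/3)q and ps = 5/17 + (2/17)q; the wedge ps − pb = 10 gives 5/17 + (2/17)q − (415/3 - (2/3)q) = 10, so q' = 188.75.
Then pb = 415/3 − (2/3)·188.75 = 12.5 and ps = 5/17 + (2/17)·188.75 = 22.5.
Government outlay = subsidy × quantity = 10 × 188.75 = 1887.5.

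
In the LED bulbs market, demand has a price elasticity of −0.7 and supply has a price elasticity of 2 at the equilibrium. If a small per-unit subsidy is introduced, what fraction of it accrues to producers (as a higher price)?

For a small subsidy around the equilibrium, the benefit split depends on the relative slopes, which at a point are proportional to the elasticities.
Buyer share = εs/(εs + |εd|) = 2/(2 + 0.7) = 20/27; seller share = |εd|/(εs + |εd|) = 7/27.
So producers capture 7/27 of the subsidy.

Producer share = 7/27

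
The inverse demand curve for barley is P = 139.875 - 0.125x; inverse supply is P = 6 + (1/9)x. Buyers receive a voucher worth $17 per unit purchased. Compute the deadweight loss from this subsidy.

Deadweight loss = $612

Pre-subsidy: 139.875 - 0.125x = 6 + (1/9)x gives x* = 567 and P* = 69.
With the rebate, buyers effectively pay Pb = Ps − 17, where Ps is the price sellers receive.
On the curves, Pb = 139.875 - 0.125x and Ps = 6 + (1/9)x; the wedge Ps − Pb = 17 gives 6 + (1/9)x − (139.875 - 0.125x) = 17, so x' = 639.
Then Pb = 139.875 − 0.125·639 = 60 and Ps = 6 + (1/9)·639 = 77.
The subsidy expands output by 639 − 567 = 72 past the efficient level; on those units the gap between marginal cost and willingness to pay runs from 0 up to 17.
DWL = ½ × 17 × 72 = 612.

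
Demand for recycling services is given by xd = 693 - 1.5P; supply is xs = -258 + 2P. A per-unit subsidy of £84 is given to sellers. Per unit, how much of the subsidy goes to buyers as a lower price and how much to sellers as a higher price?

Buyers gain £48 per unit; sellers gain £36 per unit

Pre-subsidy: 693 - 1.5P = -258 + 2P gives P* = 1902/7, x* = 1998/7.
With the subsidy, sellers receive Ps = Pb + 84 for each unit, where Pb is the price buyers pay.
Supply in terms of Pb becomes xs = -258 + 2(Pb + 84) = -90 + 2Pb. Setting this equal to demand: 693 - 1.5Pb = -90 + 2Pb, so Pb = 1566/7.
Sellers receive Ps = 1566/7 + 84 = 2154/7; x' = 693 − 1.5·(1566/7) = 2502/7.
Buyers' price falls by P* − Pb = 1902/7 − 1566/7 = 48; sellers' price rises by Ps − P* = 2154/7 − 1902/7 = 36.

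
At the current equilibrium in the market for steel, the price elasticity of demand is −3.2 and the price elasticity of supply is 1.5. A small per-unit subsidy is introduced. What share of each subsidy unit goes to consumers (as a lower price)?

For a small subsidy around the equilibrium, the benefit split depends on the relative slopes, which at a point are proportional to the elasticities.
Buyer share = εs/(εs + |εd|) = 1.5/(1.5 + 3.2) = 15/47; seller share = |εd|/(εs + |εd|) = 32/47.

Consumer share = 15/47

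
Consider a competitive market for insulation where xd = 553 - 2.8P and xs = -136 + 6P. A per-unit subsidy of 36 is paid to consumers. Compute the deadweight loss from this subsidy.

Pre-subsidy: 553 - 2.8P = -136 + 6P gives P* = 3445/44, x* = 7343/22.
With the rebate, buyers effectively pay Pb = Ps − 36, where Ps is the price sellers receive.
Demand in terms of Ps becomes xd = 553 − 2.8(Ps − 36) = 653.8 - 2.8Ps. Setting this equal to supply: 653.8 - 2.8Ps = -136 + 6Ps, so Ps = 89.75.
Buyers pay Pb = 89.75 − 36 = 53.75; x' = -136 + 6·89.75 = 402.5.
The subsidy expands output by 402.5 − 7343/22 = 756/11 past the efficient level; on those units the gap between marginal cost and willingness to pay runs from 0 up to 36.
DWL = ½ × 36 × 756/11 = 13608/11.

Deadweight loss = 13608/11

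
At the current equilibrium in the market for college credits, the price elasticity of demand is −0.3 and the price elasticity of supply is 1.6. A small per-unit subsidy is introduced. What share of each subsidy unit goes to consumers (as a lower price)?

For a small subsidy around the equilibrium, the benefit split depends on the relative slopes, which at a point are proportional to the elasticities.
Buyer share = εs/(εs + |εd|) = 1.6/(1.6 + 0.3) = 16/19; seller share = |εd|/(εs + |εd|) = 3/19.

Consumer share = 16/19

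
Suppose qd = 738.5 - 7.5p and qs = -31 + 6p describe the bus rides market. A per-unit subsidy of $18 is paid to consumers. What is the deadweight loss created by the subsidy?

Deadweight loss = $540

Pre-subsidy: 738.5 - 7.5p = -31 + 6p gives p* = 57, q* = 311.
With the rebate, buyers effectively pay pb = ps − 18, where ps is the price sellers receive.
Demand in terms of ps becomes qd = 738.5 − 7.5(ps − 18) = 873.5 - 7.5ps. Setting this equal to supply: 873.5 - 7.5ps = -31 + 6ps, so ps = 67.
Buyers pay pb = 67 − 18 = 49; q' = -31 + 6·67 = 371.
The subsidy expands output by 371 − 311 = 60 past the efficient level; on those units the gap between marginal cost and willingness to pay runs from 0 up to 18.
DWL = ½ × 18 × 60 = 540.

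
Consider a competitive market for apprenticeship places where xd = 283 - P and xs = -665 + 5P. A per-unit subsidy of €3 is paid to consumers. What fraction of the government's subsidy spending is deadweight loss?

DWL / government spending = 1/102

Pre-subsidy: 283 - P = -665 + 5P gives P* = 158, x* = 125.
With the rebate, buyers effectively pay Pb = Ps − 3, where Ps is the price sellers receive.
Demand in terms of Ps becomes xd = 283 − 1(Ps − 3) = 286 - Ps. Setting this equal to supply: 286 - Ps = -665 + 5Ps, so Ps = 158.5.
Buyers pay Pb = 158.5 − 3 = 155.5; x' = -665 + 5·158.5 = 127.5.
ΔCS = ½(125 + 127.5)(158 − 155.5) = 315.625; ΔPS = ½(125 + 127.5)(158.5 − 158) = 63.125.
Government spending = 3 × 127.5 = 382.5.
DWL = ½ × 3 × (127.5 − 125) = 3.75; fraction = 3.75 / 382.5 = 1/102.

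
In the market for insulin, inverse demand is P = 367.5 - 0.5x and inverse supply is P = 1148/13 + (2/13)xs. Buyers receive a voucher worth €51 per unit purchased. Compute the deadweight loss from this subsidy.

Pre-subsidy: 367.5 - 0.5x = 1148/13 + (2/13)x gives x* = 427 and P* = 154.
With the rebate, buyers effectively pay Pb = Ps − 51, where Ps is the price sellers receive.
On the curves, Pb = 367.5 - 0.5x and Ps = 1148/13 + (2/13)x; the wedge Ps − Pb = 51 gives 1148/13 + (2/13)x − (367.5 - 0.5x) = 51, so x' = 505.
Then Pb = 367.5 − 0.5·505 = 115 and Ps = 1148/13 + (2/13)·505 = 166.
The subsidy expands output by 505 − 427 = 78 past the efficient level; on those units the gap between marginal cost and willingness to pay runs from 0 up to 51.
DWL = ½ × 51 × 78 = 1989.

Deadweight loss = €1989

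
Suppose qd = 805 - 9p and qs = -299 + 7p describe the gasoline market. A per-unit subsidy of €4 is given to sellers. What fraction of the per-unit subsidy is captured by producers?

Pre-subsidy: 805 - 9p = -299 + 7p gives p* = 69, q* = 184.
With the subsidy, sellers receive ps = pb + 4 for each unit, where pb is the price buyers pay.
Supply in terms of pb becomes qs = -299 + 7(pb + 4) = -271 + 7pb. Setting this equal to demand: 805 - 9pb = -271 + 7pb, so pb = 67.25.
Sellers receive ps = 67.25 + 4 = 71.25; q' = 805 − 9·67.25 = 199.75.
Buyers' price falls by p* − pb = 69 − 67.25 = 1.75; sellers' price rises by ps − p* = 71.25 − 69 = 2.25.
So producers capture 2.25/4 = 0.5625 of each unit of subsidy.

Producer share = 0.5625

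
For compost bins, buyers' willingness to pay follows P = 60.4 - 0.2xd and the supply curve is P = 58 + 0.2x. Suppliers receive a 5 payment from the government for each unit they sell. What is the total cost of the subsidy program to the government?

Pre-subsidy: 60.4 - 0.2x = 58 + 0.2x gives x* = 6 and P* = 59.2.
With the subsidy, sellers receive Ps = Pb + 5 for each unit, where Pb is the price buyers pay.
On the curves, Pb = 60.4 - 0.2x and Ps = 58 + 0.2x; the wedge Ps − Pb = 5 gives 58 + 0.2x − (60.4 - 0.2x) = 5, so x' = 18.5.
Then Pb = 60.4 − 0.2·18.5 = 56.7 and Ps = 58 + 0.2·18.5 = 61.7.
Government outlay = subsidy × quantity = 5 × 18.5 = 92.5.

Government cost = 92.5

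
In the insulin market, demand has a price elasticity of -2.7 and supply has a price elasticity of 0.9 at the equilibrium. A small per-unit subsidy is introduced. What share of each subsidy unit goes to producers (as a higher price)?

For a small subsidy around the equilibrium, the benefit split depends on the relative slopes, which at a point are proportional to the elasticities.
Buyer share = εs/(εs + |εd|) = 0.9/(0.9 + 2.7) = 0.25; seller share = |εd|/(εs + |εd|) = 0.75.
So producers capture 0.75 of the subsidy.

Producer share = 0.75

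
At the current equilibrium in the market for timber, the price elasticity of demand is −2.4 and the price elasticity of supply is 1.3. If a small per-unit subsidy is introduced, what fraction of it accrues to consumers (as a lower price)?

Consumer share = 13/37

For a small subsidy around the equilibrium, the benefit split depends on the relative slopes, which at a point are proportional to the elasticities.
Buyer share = εs/(εs + |εd|) = 1.3/(1.3 + 2.4) = 13/37; seller share = |εd|/(εs + |εd|) = 24/37.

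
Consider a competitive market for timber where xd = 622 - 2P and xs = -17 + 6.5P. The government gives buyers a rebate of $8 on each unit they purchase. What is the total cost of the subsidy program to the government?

Pre-subsidy: 622 - 2P = -17 + 6.5P gives P* = 1278/17, x* = 8018/17.
With the rebate, buyers effectively pay Pb = Ps − 8, where Ps is the price sellers receive.
Demand in terms of Ps becomes xd = 622 − 2(Ps − 8) = 638 - 2Ps. Setting this equal to supply: 638 - 2Ps = -17 + 6.5Ps, so Ps = 1310/17.
Buyers pay Pb = 1310/17 − 8 = 1174/17; x' = -17 + 6.5·(1310/17) = 8226/17.
Government outlay = subsidy × quantity = 8 × 8226/17 = 65808/17.

Government cost = 65808/17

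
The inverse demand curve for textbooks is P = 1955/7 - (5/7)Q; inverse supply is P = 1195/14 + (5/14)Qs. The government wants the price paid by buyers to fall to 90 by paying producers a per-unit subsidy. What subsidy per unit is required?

At a buyer price of 90, quantity demanded is 391 − 1.4·90 = 265.
Sellers supply 265 only when they receive Ps = 1195/14 + (5/14)·265 = 180.
s = Ps − Pb = 180 − 90 = 90.

Required subsidy s = 90 per unit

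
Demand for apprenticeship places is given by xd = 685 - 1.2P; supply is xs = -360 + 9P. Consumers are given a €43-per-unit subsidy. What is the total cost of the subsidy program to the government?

Government cost = 444147/17

Pre-subsidy: 685 - 1.2P = -360 + 9P gives P* = 5225/51, x* = 9555/17.
With the rebate, buyers effectively pay Pb = Ps − 43, where Ps is the price sellers receive.
Demand in terms of Ps becomes xd = 685 − 1.2(Ps − 43) = 736.6 - 1.2Ps. Setting this equal to supply: 736.6 - 1.2Ps = -360 + 9Ps, so Ps = 5483/51.
Buyers pay Pb = 5483/51 − 43 = 3290/51; x' = -360 + 9·(5483/51) = 10329/17.
Government outlay = subsidy × quantity = 43 × 10329/17 = 444147/17.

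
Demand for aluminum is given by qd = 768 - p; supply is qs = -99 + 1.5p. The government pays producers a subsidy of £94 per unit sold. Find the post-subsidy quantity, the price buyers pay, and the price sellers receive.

Pre-subsidy: 768 - p = -99 + 1.5p gives p* = 346.8, q* = 421.2.
With the subsidy, sellers receive ps = pb + 94 for each unit, where pb is the price buyers pay.
Supply in terms of pb becomes qs = -99 + 1.5(pb + 94) = 42 + 1.5pb. Setting this equal to demand: 768 - pb = 42 + 1.5pb, so pb = 290.4.
Sellers receive ps = 290.4 + 94 = 384.4; q' = 768 − 1·290.4 = 477.6.

q' = 477.6; buyers pay £290.4; sellers receive £384.4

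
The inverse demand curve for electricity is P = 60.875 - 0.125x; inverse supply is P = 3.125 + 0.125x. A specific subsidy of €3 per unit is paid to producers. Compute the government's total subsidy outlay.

Pre-subsidy: 60.875 - 0.125x = 3.125 + 0.125x gives x* = 231 and P* = 32.
With the subsidy, sellers receive Ps = Pb + 3 for each unit, where Pb is the price buyers pay.
On the curves, Pb = 60.875 - 0.125x and Ps = 3.125 + 0.125x; the wedge Ps − Pb = 3 gives 3.125 + 0.125x − (60.875 - 0.125x) = 3, so x' = 243.
Then Pb = 60.875 − 0.125·243 = 30.5 and Ps = 3.125 + 0.125·243 = 33.5.
Government outlay = subsidy × quantity = 3 × 243 = 729.

Government cost = €729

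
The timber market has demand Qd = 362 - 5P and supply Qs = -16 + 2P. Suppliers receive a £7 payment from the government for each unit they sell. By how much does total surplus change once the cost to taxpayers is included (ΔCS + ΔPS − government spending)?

Net change in total surplus = -£35

Pre-subsidy: 362 - 5P = -16 + 2P gives P* = 54, Q* = 92.
With the subsidy, sellers receive Ps = Pb + 7 for each unit, where Pb is the price buyers pay.
Supply in terms of Pb becomes Qs = -16 + 2(Pb + 7) = -2 + 2Pb. Setting this equal to demand: 362 - 5Pb = -2 + 2Pb, so Pb = 52.
Sellers receive Ps = 52 + 7 = 59; Q' = 362 − 5·52 = 102.
ΔCS = ½(92 + 102)(54 − 52) = 194; ΔPS = ½(92 + 102)(59 − 54) = 485.
Government spending = 7 × 102 = 714.
Net change = 194 + 485 − 714 = -35. The loss equals the DWL triangle ½·7·10.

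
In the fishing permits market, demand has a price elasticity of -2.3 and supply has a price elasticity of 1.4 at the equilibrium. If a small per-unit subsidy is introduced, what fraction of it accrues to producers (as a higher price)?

For a small subsidy around the equilibrium, the benefit split depends on the relative slopes, which at a point are proportional to the elasticities.
Buyer share = εs/(εs + |εd|) = 1.4/(1.4 + 2.3) = 14/37; seller share = |εd|/(εs + |εd|) = 23/37.
So producers capture 23/37 of the subsidy.

Producer share = 23/37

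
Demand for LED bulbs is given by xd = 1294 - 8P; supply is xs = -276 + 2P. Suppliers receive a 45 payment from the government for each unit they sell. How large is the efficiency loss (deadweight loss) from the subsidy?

Pre-subsidy: 1294 - 8P = -276 + 2P gives P* = 157, x* = 38.
With the subsidy, sellers receive Ps = Pb + 45 for each unit, where Pb is the price buyers pay.
Supply in terms of Pb becomes xs = -276 + 2(Pb + 45) = -186 + 2Pb. Setting this equal to demand: 1294 - 8Pb = -186 + 2Pb, so Pb = 148.
Sellers receive Ps = 148 + 45 = 193; x' = 1294 − 8·148 = 110.
The subsidy expands output by 110 − 38 = 72 past the efficient level; on those units the gap between marginal cost and willingness to pay runs from 0 up to 45.
DWL = ½ × 45 × 72 = 1620.

Deadweight loss = 1620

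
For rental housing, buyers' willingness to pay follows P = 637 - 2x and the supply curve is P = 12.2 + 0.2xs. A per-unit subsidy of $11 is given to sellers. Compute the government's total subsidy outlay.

Government cost = $3179

Pre-subsidy: 637 - 2x = 12.2 + 0.2x gives x* = 284 and P* = 69.
With the subsidy, sellers receive Ps = Pb + 11 for each unit, where Pb is the price buyers pay.
On the curves, Pb = 637 - 2x and Ps = 12.2 + 0.2x; the wedge Ps − Pb = 11 gives 12.2 + 0.2x − (637 - 2x) = 11, so x' = 289.
Then Pb = 637 − 2·289 = 59 and Ps = 12.2 + 0.2·289 = 70.
Government outlay = subsidy × quantity = 11 × 289 = 3179.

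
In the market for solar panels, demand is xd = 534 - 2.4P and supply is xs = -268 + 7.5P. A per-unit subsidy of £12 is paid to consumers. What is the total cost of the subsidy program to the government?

Government cost = 47704/11

Pre-subsidy: 534 - 2.4P = -268 + 7.5P gives P* = 8020/99, x* = 11206/33.
With the rebate, buyers effectively pay Pb = Ps − 12, where Ps is the price sellers receive.
Demand in terms of Ps becomes xd = 534 − 2.4(Ps − 12) = 562.8 - 2.4Ps. Setting this equal to supply: 562.8 - 2.4Ps = -268 + 7.5Ps, so Ps = 8308/99.
Buyers pay Pb = 8308/99 − 12 = 7120/99; x' = -268 + 7.5·(8308/99) = 11926/33.
Government outlay = subsidy × quantity = 12 × 11926/33 = 47704/11.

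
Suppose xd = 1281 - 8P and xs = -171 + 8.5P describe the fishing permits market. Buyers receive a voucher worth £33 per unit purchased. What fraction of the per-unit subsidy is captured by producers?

Producer share = 16/33

Pre-subsidy: 1281 - 8P = -171 + 8.5P gives P* = 88, x* = 577.
With the rebate, buyers effectively pay Pb = Ps − 33, where Ps is the price sellers receive.
Demand in terms of Ps becomes xd = 1281 − 8(Ps − 33) = 1545 - 8Ps. Setting this equal to supply: 1545 - 8Ps = -171 + 8.5Ps, so Ps = 104.
Buyers pay Pb = 104 − 33 = 71; x' = -171 + 8.5·104 = 713.
Buyers' price falls by P* − Pb = 88 − 71 = 17; sellers' price rises by Ps − P* = 104 − 88 = 16.
So producers capture 16/33 = 16/33 of each unit of subsidy.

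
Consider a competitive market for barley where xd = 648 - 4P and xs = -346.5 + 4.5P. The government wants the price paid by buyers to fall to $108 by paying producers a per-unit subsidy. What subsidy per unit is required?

Required subsidy s = $17 per unit

At a buyer price of 108, quantity demanded is 648 − 4·108 = 216.
Sellers supply 216 only when they receive Ps with -346.5 + 4.5·Ps = 216, i.e. Ps = 125.
s = Ps − Pb = 125 − 108 = 17.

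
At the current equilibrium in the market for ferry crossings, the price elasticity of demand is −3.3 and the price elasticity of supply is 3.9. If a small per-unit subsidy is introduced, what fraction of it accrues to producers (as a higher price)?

For a small subsidy around the equilibrium, the benefit split depends on the relative slopes, which at a point are proportional to the elasticities.
Buyer share = εs/(εs + |εd|) = 3.9/(3.9 + 3.3) = 13/24; seller share = |εd|/(εs + |εd|) = 11/24.
So producers capture 11/24 of the subsidy.

Producer share = 11/24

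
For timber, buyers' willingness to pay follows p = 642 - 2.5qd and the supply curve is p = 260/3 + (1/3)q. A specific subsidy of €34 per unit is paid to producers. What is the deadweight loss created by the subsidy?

Pre-subsidy: 642 - 2.5q = 260/3 + (1/3)q gives q* = 196 and p* = 152.
With the subsidy, sellers receive ps = pb + 34 for each unit, where pb is the price buyers pay.
On the curves, pb = 642 - 2.5q and ps = 260/3 + (1/3)q; the wedge ps − pb = 34 gives 260/3 + (1/3)q − (642 - 2.5q) = 34, so q' = 208.
Then pb = 642 − 2.5·208 = 122 and ps = 260/3 + (1/3)·208 = 156.
The subsidy expands output by 208 − 196 = 12 past the efficient level; on those units the gap between marginal cost and willingness to pay runs from 0 up to 34.
DWL = ½ × 34 × 12 = 204.

Deadweight loss = €204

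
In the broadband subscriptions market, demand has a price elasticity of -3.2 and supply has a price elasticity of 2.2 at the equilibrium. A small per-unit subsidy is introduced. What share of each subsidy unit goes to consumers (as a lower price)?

Consumer share = 11/27

For a small subsidy around the equilibrium, the benefit split depends on the relative slopes, which at a point are proportional to the elasticities.
Buyer share = εs/(εs + |εd|) = 2.2/(2.2 + 3.2) = 11/27; seller share = |εd|/(εs + |εd|) = 16/27.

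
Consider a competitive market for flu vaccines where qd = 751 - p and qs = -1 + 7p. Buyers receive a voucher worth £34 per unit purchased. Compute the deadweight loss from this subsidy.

Pre-subsidy: 751 - p = -1 + 7p gives p* = 94, q* = 657.
With the rebate, buyers effectively pay pb = ps − 34, where ps is the price sellers receive.
Demand in terms of ps becomes qd = 751 − 1(ps − 34) = 785 - ps. Setting this equal to supply: 785 - ps = -1 + 7ps, so ps = 98.25.
Buyers pay pb = 98.25 − 34 = 64.25; q' = -1 + 7·98.25 = 686.75.
The subsidy expands output by 686.75 − 657 = 29.75 past the efficient level; on those units the gap between marginal cost and willingness to pay runs from 0 up to 34.
DWL = ½ × 34 × 29.75 = 505.75.

Deadweight loss = £505.75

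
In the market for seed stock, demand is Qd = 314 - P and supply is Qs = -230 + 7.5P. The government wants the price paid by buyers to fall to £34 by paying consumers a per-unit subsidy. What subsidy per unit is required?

Required subsidy s = £34 per unit

At a buyer price of 34, quantity demanded is 314 − 1·34 = 280.
Sellers supply 280 only when they receive Ps with -230 + 7.5·Ps = 280, i.e. Ps = 68.
s = Ps − Pb = 68 − 34 = 34.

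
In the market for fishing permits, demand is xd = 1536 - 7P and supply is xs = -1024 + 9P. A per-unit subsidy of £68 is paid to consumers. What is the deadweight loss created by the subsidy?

Pre-subsidy: 1536 - 7P = -1024 + 9P gives P* = 160, x* = 416.
With the rebate, buyers effectively pay Pb = Ps − 68, where Ps is the price sellers receive.
Demand in terms of Ps becomes xd = 1536 − 7(Ps − 68) = 2012 - 7Ps. Setting this equal to supply: 2012 - 7Ps = -1024 + 9Ps, so Ps = 189.75.
Buyers pay Pb = 189.75 − 68 = 121.75; x' = -1024 + 9·189.75 = 683.75.
The subsidy expands output by 683.75 − 416 = 267.75 past the efficient level; on those units the gap between marginal cost and willingness to pay runs from 0 up to 68.
DWL = ½ × 68 × 267.75 = 9103.5.

Deadweight loss = £9103.5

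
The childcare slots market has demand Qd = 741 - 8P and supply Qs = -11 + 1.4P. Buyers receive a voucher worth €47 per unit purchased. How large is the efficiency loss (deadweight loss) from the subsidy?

Deadweight loss = €1316

Pre-subsidy: 741 - 8P = -11 + 1.4P gives P* = 80, Q* = 101.
With the rebate, buyers effectively pay Pb = Ps − 47, where Ps is the price sellers receive.
Demand in terms of Ps becomes Qd = 741 − 8(Ps − 47) = 1117 - 8Ps. Setting this equal to supply: 1117 - 8Ps = -11 + 1.4Ps, so Ps = 120.
Buyers pay Pb = 120 − 47 = 73; Q' = -11 + 1.4·120 = 157.
The subsidy expands output by 157 − 101 = 56 past the efficient level; on those units the gap between marginal cost and willingness to pay runs from 0 up to 47.
DWL = ½ × 47 × 56 = 1316.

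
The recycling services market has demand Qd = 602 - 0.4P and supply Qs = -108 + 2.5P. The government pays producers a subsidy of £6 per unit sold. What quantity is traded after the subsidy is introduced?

Q' = 14678/29

Pre-subsidy: 602 - 0.4P = -108 + 2.5P gives P* = 7100/29, Q* = 14618/29.
With the subsidy, sellers receive Ps = Pb + 6 for each unit, where Pb is the price buyers pay.
Supply in terms of Pb becomes Qs = -108 + 2.5(Pb + 6) = -93 + 2.5Pb. Setting this equal to demand: 602 - 0.4Pb = -93 + 2.5Pb, so Pb = 6950/29.
Sellers receive Ps = 6950/29 + 6 = 7124/29; Q' = 602 − 0.4·(6950/29) = 14678/29.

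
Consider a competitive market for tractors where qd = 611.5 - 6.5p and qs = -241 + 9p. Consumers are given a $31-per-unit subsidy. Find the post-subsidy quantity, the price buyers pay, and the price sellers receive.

Pre-subsidy: 611.5 - 6.5p = -241 + 9p gives p* = 55, q* = 254.
With the rebate, buyers effectively pay pb = ps − 31, where ps is the price sellers receive.
Demand in terms of ps becomes qd = 611.5 − 6.5(ps − 31) = 813 - 6.5ps. Setting this equal to supply: 813 - 6.5ps = -241 + 9ps, so ps = 68.
Buyers pay pb = 68 − 31 = 37; q' = -241 + 9·68 = 371.

q' = 371; buyers pay $37; sellers receive $68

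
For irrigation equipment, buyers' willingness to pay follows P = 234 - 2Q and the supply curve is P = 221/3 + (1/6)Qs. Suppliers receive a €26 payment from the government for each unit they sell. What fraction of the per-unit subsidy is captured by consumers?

Consumer share = 12/13

Pre-subsidy: 234 - 2Q = 221/3 + (1/6)Q gives Q* = 74 and P* = 86.
With the subsidy, sellers receive Ps = Pb + 26 for each unit, where Pb is the price buyers pay.
On the curves, Pb = 234 - 2Q and Ps = 221/3 + (1/6)Q; the wedge Ps − Pb = 26 gives 221/3 + (1/6)Q − (234 - 2Q) = 26, so Q' = 86.
Then Pb = 234 − 2·86 = 62 and Ps = 221/3 + (1/6)·86 = 88.
Buyers' price falls by P* − Pb = 86 − 62 = 24; sellers' price rises by Ps − P* = 88 − 86 = 2.
So consumers capture 24/26 = 12/13 of each unit of subsidy.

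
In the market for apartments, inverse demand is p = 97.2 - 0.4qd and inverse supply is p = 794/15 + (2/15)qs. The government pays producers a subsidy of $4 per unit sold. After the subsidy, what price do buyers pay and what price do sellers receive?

Buyers pay $61; sellers receive $65

Pre-subsidy: 97.2 - 0.4q = 794/15 + (2/15)q gives q* = 83 and p* = 64.
With the subsidy, sellers receive ps = pb + 4 for each unit, where pb is the price buyers pay.
On the curves, pb = 97.2 - 0.4q and ps = 794/15 + (2/15)q; the wedge ps − pb = 4 gives 794/15 + (2/15)q − (97.2 - 0.4q) = 4, so q' = 90.5.
Then pb = 97.2 − 0.4·90.5 = 61 and ps = 794/15 + (2/15)·90.5 = 65.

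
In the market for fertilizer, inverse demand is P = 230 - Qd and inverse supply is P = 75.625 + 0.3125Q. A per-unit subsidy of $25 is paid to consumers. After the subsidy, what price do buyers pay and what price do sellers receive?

Pre-subsidy: 230 - Q = 75.625 + 0.3125Q gives Q* = 2470/21 and P* = 2360/21.
With the rebate, buyers effectively pay Pb = Ps − 25, where Ps is the price sellers receive.
On the curves, Pb = 230 - Q and Ps = 75.625 + 0.3125Q; the wedge Ps − Pb = 25 gives 75.625 + 0.3125Q − (230 - Q) = 25, so Q' = 410/3.
Then Pb = 230 − 1·(410/3) = 280/3 and Ps = 75.625 + 0.3125·(410/3) = 355/3.

Buyers pay 280/3; sellers receive 355/3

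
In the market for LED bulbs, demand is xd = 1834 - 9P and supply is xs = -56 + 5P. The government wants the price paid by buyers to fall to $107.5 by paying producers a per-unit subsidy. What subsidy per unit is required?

At a buyer price of 107.5, quantity demanded is 1834 − 9·107.5 = 866.5.
Sellers supply 866.5 only when they receive Ps with -56 + 5·Ps = 866.5, i.e. Ps = 184.5.
s = Ps − Pb = 184.5 − 107.5 = 77.

Required subsidy s = $77 per unit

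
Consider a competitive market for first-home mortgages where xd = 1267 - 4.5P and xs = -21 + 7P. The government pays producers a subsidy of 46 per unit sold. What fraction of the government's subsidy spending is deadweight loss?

Pre-subsidy: 1267 - 4.5P = -21 + 7P gives P* = 112, x* = 763.
With the subsidy, sellers receive Ps = Pb + 46 for each unit, where Pb is the price buyers pay.
Supply in terms of Pb becomes xs = -21 + 7(Pb + 46) = 301 + 7Pb. Setting this equal to demand: 1267 - 4.5Pb = 301 + 7Pb, so Pb = 84.
Sellers receive Ps = 84 + 46 = 130; x' = 1267 − 4.5·84 = 889.
ΔCS = ½(763 + 889)(112 − 84) = 23128; ΔPS = ½(763 + 889)(130 − 112) = 14868.
Government spending = 46 × 889 = 40894.
DWL = ½ × 46 × (889 − 763) = 2898; fraction = 2898 / 40894 = 9/127.

DWL / government spending = 9/127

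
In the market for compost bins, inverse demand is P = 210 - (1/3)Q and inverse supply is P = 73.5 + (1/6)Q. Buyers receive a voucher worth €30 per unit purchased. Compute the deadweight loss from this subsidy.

Pre-subsidy: 210 - (1/3)Q = 73.5 + (1/6)Q gives Q* = 273 and P* = 119.
With the rebate, buyers effectively pay Pb = Ps − 30, where Ps is the price sellers receive.
On the curves, Pb = 210 - (1/3)Q and Ps = 73.5 + (1/6)Q; the wedge Ps − Pb = 30 gives 73.5 + (1/6)Q − (210 - (1/3)Q) = 30, so Q' = 333.
Then Pb = 210 − (1/3)·333 = 99 and Ps = 73.5 + (1/6)·333 = 129.
The subsidy expands output by 333 − 273 = 60 past the efficient level; on those units the gap between marginal cost and willingness to pay runs from 0 up to 30.
DWL = ½ × 30 × 60 = 900.

Deadweight loss = €900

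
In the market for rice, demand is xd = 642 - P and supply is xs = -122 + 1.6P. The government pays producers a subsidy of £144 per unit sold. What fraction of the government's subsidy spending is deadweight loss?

Pre-subsidy: 642 - P = -122 + 1.6P gives P* = 3820/13, x* = 4526/13.
With the subsidy, sellers receive Ps = Pb + 144 for each unit, where Pb is the price buyers pay.
Supply in terms of Pb becomes xs = -122 + 1.6(Pb + 144) = 108.4 + 1.6Pb. Setting this equal to demand: 642 - Pb = 108.4 + 1.6Pb, so Pb = 2668/13.
Sellers receive Ps = 2668/13 + 144 = 4540/13; x' = 642 − 1·(2668/13) = 5678/13.
ΔCS = ½(4526/13 + 5678/13)(3820/13 − 2668/13) = 5877504/169; ΔPS = ½(4526/13 + 5678/13)(4540/13 − 3820/13) = 3673440/169.
Government spending = 144 × 5678/13 = 817632/13.
DWL = ½ × 144 × (5678/13 − 4526/13) = 82944/13; fraction = (82944/13) / (817632/13) = 288/2839.

DWL / government spending = 288/2839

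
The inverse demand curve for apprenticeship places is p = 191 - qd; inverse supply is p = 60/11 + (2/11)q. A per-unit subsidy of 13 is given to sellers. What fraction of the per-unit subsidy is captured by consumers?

Consumer share = 11/13

Pre-subsidy: 191 - q = 60/11 + (2/11)q gives q* = 157 and p* = 34.
With the subsidy, sellers receive ps = pb + 13 for each unit, where pb is the price buyers pay.
On the curves, pb = 191 - q and ps = 60/11 + (2/11)q; the wedge ps − pb = 13 gives 60/11 + (2/11)q − (191 - q) = 13, so q' = 168.
Then pb = 191 − 1·168 = 23 and ps = 60/11 + (2/11)·168 = 36.
Buyers' price falls by p* − pb = 34 − 23 = 11; sellers' price rises by ps − p* = 36 − 34 = 2.
So consumers capture 11/13 = 11/13 of each unit of subsidy.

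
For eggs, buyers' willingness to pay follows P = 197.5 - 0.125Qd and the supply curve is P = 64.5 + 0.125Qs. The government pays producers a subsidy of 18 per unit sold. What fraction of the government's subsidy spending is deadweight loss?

DWL / government spending = 9/151

Pre-subsidy: 197.5 - 0.125Q = 64.5 + 0.125Q gives Q* = 532 and P* = 131.
With the subsidy, sellers receive Ps = Pb + 18 for each unit, where Pb is the price buyers pay.
On the curves, Pb = 197.5 - 0.125Q and Ps = 64.5 + 0.125Q; the wedge Ps − Pb = 18 gives 64.5 + 0.125Q − (197.5 - 0.125Q) = 18, so Q' = 604.
Then Pb = 197.5 − 0.125·604 = 122 and Ps = 64.5 + 0.125·604 = 140.
ΔCS = ½(532 + 604)(131 − 122) = 5112; ΔPS = ½(532 + 604)(140 − 131) = 5112.
Government spending = 18 × 604 = 10872.
DWL = ½ × 18 × (604 − 532) = 648; fraction = 648 / 10872 = 9/151.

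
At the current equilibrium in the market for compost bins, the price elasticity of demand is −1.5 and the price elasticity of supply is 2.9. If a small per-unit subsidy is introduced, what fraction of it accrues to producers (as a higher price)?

For a small subsidy around the equilibrium, the benefit split depends on the relative slopes, which at a point are proportional to the elasticities.
Buyer share = εs/(εs + |εd|) = 2.9/(2.9 + 1.5) = 29/44; seller share = |εd|/(εs + |εd|) = 15/44.
So producers capture 15/44 of the subsidy.

Producer share = 15/44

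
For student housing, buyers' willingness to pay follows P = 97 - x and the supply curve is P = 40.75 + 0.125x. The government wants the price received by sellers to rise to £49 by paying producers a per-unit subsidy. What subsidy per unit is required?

Required subsidy s = £18 per unit

At a seller price of 49, quantity supplied is -326 + 8·49 = 66.
Buyers absorb 66 only when they pay Pb = 97 − 1·66 = 31.
s = Ps − Pb = 49 − 31 = 18.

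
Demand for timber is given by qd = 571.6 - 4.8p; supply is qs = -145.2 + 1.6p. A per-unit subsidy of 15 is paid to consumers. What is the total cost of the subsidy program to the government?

Pre-subsidy: 571.6 - 4.8p = -145.2 + 1.6p gives p* = 112, q* = 34.
With the rebate, buyers effectively pay pb = ps − 15, where ps is the price sellers receive.
Demand in terms of ps becomes qd = 571.6 − 4.8(ps − 15) = 643.6 - 4.8ps. Setting this equal to supply: 643.6 - 4.8ps = -145.2 + 1.6ps, so ps = 123.25.
Buyers pay pb = 123.25 − 15 = 108.25; q' = -145.2 + 1.6·123.25 = 52.
Government outlay = subsidy × quantity = 15 × 52 = 780.

Government cost = 780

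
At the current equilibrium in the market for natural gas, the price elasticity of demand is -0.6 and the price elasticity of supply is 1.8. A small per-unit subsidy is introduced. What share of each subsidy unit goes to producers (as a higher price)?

For a small subsidy around the equilibrium, the benefit split depends on the relative slopes, which at a point are proportional to the elasticities.
Buyer share = εs/(εs + |εd|) = 1.8/(1.8 + 0.6) = 0.75; seller share = |εd|/(εs + |εd|) = 0.25.
So producers capture 0.25 of the subsidy.

Producer share = 0.25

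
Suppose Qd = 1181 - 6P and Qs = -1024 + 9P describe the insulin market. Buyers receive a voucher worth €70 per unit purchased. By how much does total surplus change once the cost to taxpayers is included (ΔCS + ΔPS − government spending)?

Net change in total surplus = -€8820

Pre-subsidy: 1181 - 6P = -1024 + 9P gives P* = 147, Q* = 299.
With the rebate, buyers effectively pay Pb = Ps − 70, where Ps is the price sellers receive.
Demand in terms of Ps becomes Qd = 1181 − 6(Ps − 70) = 1601 - 6Ps. Setting this equal to supply: 1601 - 6Ps = -1024 + 9Ps, so Ps = 175.
Buyers pay Pb = 175 − 70 = 105; Q' = -1024 + 9·175 = 551.
ΔCS = ½(299 + 551)(147 − 105) = 17850; ΔPS = ½(299 + 551)(175 − 147) = 11900.
Government spending = 70 × 551 = 38570.
Net change = 17850 + 11900 − 38570 = -8820. The loss equals the DWL triangle ½·70·252.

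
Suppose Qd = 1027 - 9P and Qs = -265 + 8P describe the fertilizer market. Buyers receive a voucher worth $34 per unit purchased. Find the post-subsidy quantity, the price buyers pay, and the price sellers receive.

Q' = 487; buyers pay $60; sellers receive $94

Pre-subsidy: 1027 - 9P = -265 + 8P gives P* = 76, Q* = 343.
With the rebate, buyers effectively pay Pb = Ps − 34, where Ps is the price sellers receive.
Demand in terms of Ps becomes Qd = 1027 − 9(Ps − 34) = 1333 - 9Ps. Setting this equal to supply: 1333 - 9Ps = -265 + 8Ps, so Ps = 94.
Buyers pay Pb = 94 − 34 = 60; Q' = -265 + 8·94 = 487.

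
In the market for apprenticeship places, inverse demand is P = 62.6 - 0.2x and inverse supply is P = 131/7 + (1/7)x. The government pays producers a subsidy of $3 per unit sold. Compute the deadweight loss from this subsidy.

Deadweight loss = $13.125

Pre-subsidy: 62.6 - 0.2x = 131/7 + (1/7)x gives x* = 128 and P* = 37.
With the subsidy, sellers receive Ps = Pb + 3 for each unit, where Pb is the price buyers pay.
On the curves, Pb = 62.6 - 0.2x and Ps = 131/7 + (1/7)x; the wedge Ps − Pb = 3 gives 131/7 + (1/7)x − (62.6 - 0.2x) = 3, so x' = 136.75.
Then Pb = 62.6 − 0.2·136.75 = 35.25 and Ps = 131/7 + (1/7)·136.75 = 38.25.
The subsidy expands output by 136.75 − 128 = 8.75 past the efficient level; on those units the gap between marginal cost and willingness to pay runs from 0 up to 3.
DWL = ½ × 3 × 8.75 = 13.125.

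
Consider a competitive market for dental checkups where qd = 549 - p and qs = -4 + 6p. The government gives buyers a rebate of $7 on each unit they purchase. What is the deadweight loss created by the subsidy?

Deadweight loss = $21

Pre-subsidy: 549 - p = -4 + 6p gives p* = 79, q* = 470.
With the rebate, buyers effectively pay pb = ps − 7, where ps is the price sellers receive.
Demand in terms of ps becomes qd = 549 − 1(ps − 7) = 556 - ps. Setting this equal to supply: 556 - ps = -4 + 6ps, so ps = 80.
Buyers pay pb = 80 − 7 = 73; q' = -4 + 6·80 = 476.
The subsidy expands output by 476 − 470 = 6 past the efficient level; on those units the gap between marginal cost and willingness to pay runs from 0 up to 7.
DWL = ½ × 7 × 6 = 21.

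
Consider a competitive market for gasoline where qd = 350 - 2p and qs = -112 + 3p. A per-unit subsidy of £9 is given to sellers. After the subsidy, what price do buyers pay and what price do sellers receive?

Buyers pay £87; sellers receive £96

Pre-subsidy: 350 - 2p = -112 + 3p gives p* = 92.4, q* = 165.2.
With the subsidy, sellers receive ps = pb + 9 for each unit, where pb is the price buyers pay.
Supply in terms of pb becomes qs = -112 + 3(pb + 9) = -85 + 3pb. Setting this equal to demand: 350 - 2pb = -85 + 3pb, so pb = 87.
Sellers receive ps = 87 + 9 = 96; q' = 350 − 2·87 = 176.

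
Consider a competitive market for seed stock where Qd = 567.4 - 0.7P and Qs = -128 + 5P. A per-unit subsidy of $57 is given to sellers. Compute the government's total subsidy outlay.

Government cost = $29469

Pre-subsidy: 567.4 - 0.7P = -128 + 5P gives P* = 122, Q* = 482.
With the subsidy, sellers receive Ps = Pb + 57 for each unit, where Pb is the price buyers pay.
Supply in terms of Pb becomes Qs = -128 + 5(Pb + 57) = 157 + 5Pb. Setting this equal to demand: 567.4 - 0.7Pb = 157 + 5Pb, so Pb = 72.
Sellers receive Ps = 72 + 57 = 129; Q' = 567.4 − 0.7·72 = 517.
Government outlay = subsidy × quantity = 57 × 517 = 29469.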